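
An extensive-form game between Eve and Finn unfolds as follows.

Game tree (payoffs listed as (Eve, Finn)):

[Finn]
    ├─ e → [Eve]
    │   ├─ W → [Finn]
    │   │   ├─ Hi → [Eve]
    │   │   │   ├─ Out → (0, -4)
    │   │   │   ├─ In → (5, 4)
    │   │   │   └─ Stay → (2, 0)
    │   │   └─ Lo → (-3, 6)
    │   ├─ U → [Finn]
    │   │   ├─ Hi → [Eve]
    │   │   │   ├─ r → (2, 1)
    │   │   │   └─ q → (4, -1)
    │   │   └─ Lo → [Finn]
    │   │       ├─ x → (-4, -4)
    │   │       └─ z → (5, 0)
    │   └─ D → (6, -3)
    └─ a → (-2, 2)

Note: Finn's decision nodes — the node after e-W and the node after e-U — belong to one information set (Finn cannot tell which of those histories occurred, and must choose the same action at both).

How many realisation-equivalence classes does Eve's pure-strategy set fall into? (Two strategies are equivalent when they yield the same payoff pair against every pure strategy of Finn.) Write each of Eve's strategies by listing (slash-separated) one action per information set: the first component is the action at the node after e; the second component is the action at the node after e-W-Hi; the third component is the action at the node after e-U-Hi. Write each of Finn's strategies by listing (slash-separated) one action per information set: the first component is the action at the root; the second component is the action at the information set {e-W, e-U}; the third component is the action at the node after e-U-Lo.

6

Eve has 18 pure strategies: W/Out/r, W/Out/q, W/In/r, W/In/q, W/Stay/r, W/Stay/q, U/Out/r, U/Out/q, U/In/r, U/In/q, U/Stay/r, U/Stay/q, D/Out/r, D/Out/q, D/In/r, D/In/q, D/Stay/r, D/Stay/q. Columns: e/Hi/x, e/Hi/z, e/Lo/x, e/Lo/z, a/Hi/x, a/Hi/z, a/Lo/x, a/Lo/z.
{W/Out/r, W/Out/q} → row (0,-4) (0,-4) (-3,6) (-3,6) (-2,2) (-2,2) (-2,2) (-2,2)
{W/In/r, W/In/q} → row (5,4) (5,4) (-3,6) (-3,6) (-2,2) (-2,2) (-2,2) (-2,2)
{W/Stay/r, W/Stay/q} → row (2,0) (2,0) (-3,6) (-3,6) (-2,2) (-2,2) (-2,2) (-2,2)
{U/Out/r, U/In/r, U/Stay/r} → row (2,1) (2,1) (-4,-4) (5,0) (-2,2) (-2,2) (-2,2) (-2,2)
{U/Out/q, U/In/q, U/Stay/q} → row (4,-1) (4,-1) (-4,-4) (5,0) (-2,2) (-2,2) (-2,2) (-2,2)
{D/Out/r, D/Out/q, D/In/r, D/In/q, D/Stay/r, D/Stay/q} → row (6,-3) (6,-3) (6,-3) (6,-3) (-2,2) (-2,2) (-2,2) (-2,2)
That's 6 distinct rows out of 18 strategies.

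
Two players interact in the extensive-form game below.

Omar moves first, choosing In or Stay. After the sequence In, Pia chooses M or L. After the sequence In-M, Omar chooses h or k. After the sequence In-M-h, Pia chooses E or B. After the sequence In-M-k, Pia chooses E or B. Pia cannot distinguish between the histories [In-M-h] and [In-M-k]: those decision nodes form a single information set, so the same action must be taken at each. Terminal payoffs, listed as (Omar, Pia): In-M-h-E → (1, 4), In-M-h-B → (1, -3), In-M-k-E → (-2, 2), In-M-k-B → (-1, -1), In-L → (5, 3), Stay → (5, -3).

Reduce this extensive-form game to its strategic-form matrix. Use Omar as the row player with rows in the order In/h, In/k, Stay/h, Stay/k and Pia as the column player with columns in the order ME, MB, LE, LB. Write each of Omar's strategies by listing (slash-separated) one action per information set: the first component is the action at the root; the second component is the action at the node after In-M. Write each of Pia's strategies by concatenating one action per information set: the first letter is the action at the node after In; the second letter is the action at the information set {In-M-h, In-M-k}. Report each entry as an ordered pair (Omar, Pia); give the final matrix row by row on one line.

In/h: (1,4) (1,-3) (5,3) (5,3) | In/k: (-2,2) (-1,-1) (5,3) (5,3) | Stay/h: (5,-3) (5,-3) (5,-3) (5,-3) | Stay/k: (5,-3) (5,-3) (5,-3) (5,-3)

             ME       MB       LE       LB
  In/h    (1,4)   (1,-3)    (5,3)    (5,3)
  In/k   (-2,2)  (-1,-1)    (5,3)    (5,3)
Stay/h   (5,-3)   (5,-3)   (5,-3)   (5,-3)
Stay/k   (5,-3)   (5,-3)   (5,-3)   (5,-3)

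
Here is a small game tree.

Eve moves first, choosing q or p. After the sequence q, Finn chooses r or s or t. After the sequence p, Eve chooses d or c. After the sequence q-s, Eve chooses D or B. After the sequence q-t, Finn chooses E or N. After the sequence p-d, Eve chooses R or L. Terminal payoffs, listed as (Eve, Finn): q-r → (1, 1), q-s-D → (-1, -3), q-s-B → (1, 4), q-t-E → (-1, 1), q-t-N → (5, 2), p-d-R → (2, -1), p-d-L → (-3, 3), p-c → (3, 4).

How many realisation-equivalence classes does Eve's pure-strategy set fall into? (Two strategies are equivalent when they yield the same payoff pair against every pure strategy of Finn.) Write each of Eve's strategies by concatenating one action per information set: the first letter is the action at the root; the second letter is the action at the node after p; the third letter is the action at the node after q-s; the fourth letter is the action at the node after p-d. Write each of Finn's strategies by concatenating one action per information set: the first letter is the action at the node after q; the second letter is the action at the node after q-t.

Eve has 16 pure strategies: qdDR, qdDL, qdBR, qdBL, qcDR, qcDL, qcBR, qcBL, pdDR, pdDL, pdBR, pdBL, pcDR, pcDL, pcBR, pcBL. Columns: rE, rN, sE, sN, tE, tN.
{qdDR, qdDL, qcDR, qcDL} → row (1,1) (1,1) (-1,-3) (-1,-3) (-1,1) (5,2)
{qdBR, qdBL, qcBR, qcBL} → row (1,1) (1,1) (1,4) (1,4) (-1,1) (5,2)
{pdDR, pdBR} → row (2,-1) (2,-1) (2,-1) (2,-1) (2,-1) (2,-1)
{pdDL, pdBL} → row (-3,3) (-3,3) (-3,3) (-3,3) (-3,3) (-3,3)
{pcDR, pcDL, pcBR, pcBL} → row (3,4) (3,4) (3,4) (3,4) (3,4) (3,4)
That's 5 distinct rows out of 16 strategies.

5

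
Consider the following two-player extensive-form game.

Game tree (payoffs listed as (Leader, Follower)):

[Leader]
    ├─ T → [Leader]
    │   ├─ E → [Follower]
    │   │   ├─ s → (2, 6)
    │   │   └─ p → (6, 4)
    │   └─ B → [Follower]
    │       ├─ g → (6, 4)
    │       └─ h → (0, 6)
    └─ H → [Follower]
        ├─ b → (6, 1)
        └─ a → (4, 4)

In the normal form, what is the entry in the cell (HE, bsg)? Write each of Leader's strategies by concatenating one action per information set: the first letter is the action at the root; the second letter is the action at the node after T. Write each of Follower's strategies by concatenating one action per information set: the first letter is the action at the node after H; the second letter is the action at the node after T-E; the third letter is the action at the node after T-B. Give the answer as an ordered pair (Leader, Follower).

(6, 1)

Trace the play path from the root:
  Leader plays H
  Follower plays b at [H]
→ terminal payoff (6, 1).
(Leader's choice at the node after T is never reached on this path, so it doesn't affect the outcome.)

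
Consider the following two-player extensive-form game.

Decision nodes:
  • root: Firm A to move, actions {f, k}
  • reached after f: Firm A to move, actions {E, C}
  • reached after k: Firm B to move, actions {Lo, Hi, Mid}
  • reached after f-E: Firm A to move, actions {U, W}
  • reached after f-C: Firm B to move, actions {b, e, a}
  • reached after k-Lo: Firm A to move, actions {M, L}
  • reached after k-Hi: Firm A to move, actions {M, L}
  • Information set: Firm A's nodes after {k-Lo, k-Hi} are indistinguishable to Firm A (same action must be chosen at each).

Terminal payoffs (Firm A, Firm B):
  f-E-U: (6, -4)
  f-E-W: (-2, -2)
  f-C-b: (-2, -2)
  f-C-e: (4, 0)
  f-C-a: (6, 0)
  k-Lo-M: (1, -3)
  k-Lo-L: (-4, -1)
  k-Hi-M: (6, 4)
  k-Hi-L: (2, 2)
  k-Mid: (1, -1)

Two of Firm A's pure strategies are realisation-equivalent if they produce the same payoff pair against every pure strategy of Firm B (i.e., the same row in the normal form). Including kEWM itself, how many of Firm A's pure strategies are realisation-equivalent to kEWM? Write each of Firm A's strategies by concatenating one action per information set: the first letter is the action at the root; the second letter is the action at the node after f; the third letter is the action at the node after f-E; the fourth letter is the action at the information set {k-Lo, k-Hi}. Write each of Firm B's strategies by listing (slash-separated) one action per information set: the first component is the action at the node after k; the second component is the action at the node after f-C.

Row for kEWM (columns Lo/b, Lo/e, Lo/a, Hi/b, Hi/e, Hi/a, Mid/b, Mid/e, Mid/a): (1,-3) (1,-3) (1,-3) (6,4) (6,4) (6,4) (1,-1) (1,-1) (1,-1).
Under kEWM, Firm A's choice at the node after f and at the node after f-E can never be reached regardless of what Firm B does, so varying those choices leaves every outcome unchanged.
Holding the reachable choices fixed and varying the unreachable ones freely already gives 2 × 2 = 4 equivalent strategies.
No other strategy reproduces this row, so those 4 are the full class: kEUM, kEWM, kCUM, kCWM.

4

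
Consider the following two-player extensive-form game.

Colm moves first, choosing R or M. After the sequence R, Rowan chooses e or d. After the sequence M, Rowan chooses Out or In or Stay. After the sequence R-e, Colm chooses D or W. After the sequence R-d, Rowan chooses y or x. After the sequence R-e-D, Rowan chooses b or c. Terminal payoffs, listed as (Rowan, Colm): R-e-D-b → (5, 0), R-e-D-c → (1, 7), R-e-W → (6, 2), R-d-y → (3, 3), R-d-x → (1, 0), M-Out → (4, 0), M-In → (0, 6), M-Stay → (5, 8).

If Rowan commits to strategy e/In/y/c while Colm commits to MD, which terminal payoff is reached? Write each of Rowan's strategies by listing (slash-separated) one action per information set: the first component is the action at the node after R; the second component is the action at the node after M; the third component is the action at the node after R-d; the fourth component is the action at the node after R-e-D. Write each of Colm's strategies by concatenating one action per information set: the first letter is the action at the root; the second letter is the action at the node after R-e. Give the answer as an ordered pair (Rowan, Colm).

Trace the play path from the root:
  Colm plays M
  Rowan plays In at [M]
→ terminal payoff (0, 6).
(Rowan's choice at the node after R is never reached on this path, so it doesn't affect the outcome.)

(0, 6)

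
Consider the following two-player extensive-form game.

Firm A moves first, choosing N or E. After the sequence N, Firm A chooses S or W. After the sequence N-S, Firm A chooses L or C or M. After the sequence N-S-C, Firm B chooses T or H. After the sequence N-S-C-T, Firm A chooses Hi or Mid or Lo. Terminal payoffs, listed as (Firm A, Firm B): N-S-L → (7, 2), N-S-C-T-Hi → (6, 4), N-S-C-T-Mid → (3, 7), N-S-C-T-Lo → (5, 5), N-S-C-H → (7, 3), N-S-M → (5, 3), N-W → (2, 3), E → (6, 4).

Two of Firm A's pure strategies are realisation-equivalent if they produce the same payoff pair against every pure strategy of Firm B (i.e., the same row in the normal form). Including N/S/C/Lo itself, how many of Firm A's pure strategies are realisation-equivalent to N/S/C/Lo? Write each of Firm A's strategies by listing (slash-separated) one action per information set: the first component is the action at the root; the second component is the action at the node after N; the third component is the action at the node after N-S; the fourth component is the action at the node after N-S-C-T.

Row for N/S/C/Lo (columns T, H): (5,5) (7,3).
Every one of Firm A's information sets is on the play path for some reply by Firm B when Firm A follows N/S/C/Lo.
Changing the action at any of them therefore changes at least one column, so only N/S/C/Lo itself gives this row.

1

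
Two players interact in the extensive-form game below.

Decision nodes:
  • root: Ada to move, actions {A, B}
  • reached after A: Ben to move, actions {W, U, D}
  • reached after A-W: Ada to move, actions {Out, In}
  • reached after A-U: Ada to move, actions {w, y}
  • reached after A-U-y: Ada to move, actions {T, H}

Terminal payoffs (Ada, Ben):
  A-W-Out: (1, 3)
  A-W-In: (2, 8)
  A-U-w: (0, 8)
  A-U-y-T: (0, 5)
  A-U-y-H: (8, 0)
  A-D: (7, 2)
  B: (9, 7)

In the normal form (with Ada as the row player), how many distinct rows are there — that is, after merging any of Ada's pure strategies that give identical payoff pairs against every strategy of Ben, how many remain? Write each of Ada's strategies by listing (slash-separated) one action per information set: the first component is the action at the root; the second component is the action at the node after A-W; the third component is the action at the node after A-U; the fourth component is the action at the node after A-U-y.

7

Ada has 16 pure strategies: A/Out/w/T, A/Out/w/H, A/Out/y/T, A/Out/y/H, A/In/w/T, A/In/w/H, A/In/y/T, A/In/y/H, B/Out/w/T, B/Out/w/H, B/Out/y/T, B/Out/y/H, B/In/w/T, B/In/w/H, B/In/y/T, B/In/y/H. Columns: W, U, D.
{A/Out/w/T, A/Out/w/H} → row (1,3) (0,8) (7,2)
{A/Out/y/T} → row (1,3) (0,5) (7,2)
{A/Out/y/H} → row (1,3) (8,0) (7,2)
{A/In/w/T, A/In/w/H} → row (2,8) (0,8) (7,2)
{A/In/y/T} → row (2,8) (0,5) (7,2)
{A/In/y/H} → row (2,8) (8,0) (7,2)
{B/Out/w/T, B/Out/w/H, B/Out/y/T, B/Out/y/H, B/In/w/T, B/In/w/H, B/In/y/T, B/In/y/H} → row (9,7) (9,7) (9,7)
That's 7 distinct rows out of 16 strategies.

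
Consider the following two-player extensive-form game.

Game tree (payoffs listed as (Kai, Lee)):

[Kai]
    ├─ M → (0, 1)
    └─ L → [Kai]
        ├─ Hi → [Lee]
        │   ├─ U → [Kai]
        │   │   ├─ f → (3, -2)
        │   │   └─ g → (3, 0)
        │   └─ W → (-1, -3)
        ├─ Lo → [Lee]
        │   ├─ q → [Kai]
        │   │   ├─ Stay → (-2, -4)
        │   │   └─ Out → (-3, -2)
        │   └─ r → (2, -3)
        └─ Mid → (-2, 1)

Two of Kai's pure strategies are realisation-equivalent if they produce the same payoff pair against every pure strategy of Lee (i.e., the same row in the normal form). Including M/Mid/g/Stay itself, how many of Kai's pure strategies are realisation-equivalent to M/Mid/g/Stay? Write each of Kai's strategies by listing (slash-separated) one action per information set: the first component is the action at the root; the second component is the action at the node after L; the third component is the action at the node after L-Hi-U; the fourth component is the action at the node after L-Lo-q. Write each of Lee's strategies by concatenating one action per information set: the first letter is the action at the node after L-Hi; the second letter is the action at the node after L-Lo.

Row for M/Mid/g/Stay (columns Uq, Ur, Wq, Wr): (0,1) (0,1) (0,1) (0,1).
Under M/Mid/g/Stay, Kai's choice at the node after L and at the node after L-Hi-U and at the node after L-Lo-q can never be reached regardless of what Lee does, so varying those choices leaves every outcome unchanged.
Holding the reachable choices fixed and varying the unreachable ones freely already gives 3 × 2 × 2 = 12 equivalent strategies.
No other strategy reproduces this row, so those 12 are the full class: M/Hi/f/Stay, M/Hi/f/Out, M/Hi/g/Stay, M/Hi/g/Out, M/Lo/f/Stay, M/Lo/f/Out, M/Lo/g/Stay, M/Lo/g/Out, M/Mid/f/Stay, M/Mid/f/Out, M/Mid/g/Stay, M/Mid/g/Out.

12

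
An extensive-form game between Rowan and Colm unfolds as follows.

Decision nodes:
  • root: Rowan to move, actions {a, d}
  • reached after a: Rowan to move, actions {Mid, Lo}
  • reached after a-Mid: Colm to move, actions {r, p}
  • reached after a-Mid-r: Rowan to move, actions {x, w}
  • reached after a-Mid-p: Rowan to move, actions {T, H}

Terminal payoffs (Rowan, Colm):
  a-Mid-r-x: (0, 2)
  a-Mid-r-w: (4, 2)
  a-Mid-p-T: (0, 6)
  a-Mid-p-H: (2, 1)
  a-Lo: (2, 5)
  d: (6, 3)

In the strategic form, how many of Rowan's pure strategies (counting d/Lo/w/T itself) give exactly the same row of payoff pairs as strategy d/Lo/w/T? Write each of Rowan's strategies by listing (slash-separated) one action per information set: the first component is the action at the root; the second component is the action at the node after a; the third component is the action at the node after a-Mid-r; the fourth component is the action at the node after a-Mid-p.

Row for d/Lo/w/T (columns r, p): (6,3) (6,3).
Under d/Lo/w/T, Rowan's choice at the node after a and at the node after a-Mid-r and at the node after a-Mid-p can never be reached regardless of what Colm does, so varying those choices leaves every outcome unchanged.
Holding the reachable choices fixed and varying the unreachable ones freely already gives 2 × 2 × 2 = 8 equivalent strategies.
No other strategy reproduces this row, so those 8 are the full class: d/Mid/x/T, d/Mid/x/H, d/Mid/w/T, d/Mid/w/H, d/Lo/x/T, d/Lo/x/H, d/Lo/w/T, d/Lo/w/H.

8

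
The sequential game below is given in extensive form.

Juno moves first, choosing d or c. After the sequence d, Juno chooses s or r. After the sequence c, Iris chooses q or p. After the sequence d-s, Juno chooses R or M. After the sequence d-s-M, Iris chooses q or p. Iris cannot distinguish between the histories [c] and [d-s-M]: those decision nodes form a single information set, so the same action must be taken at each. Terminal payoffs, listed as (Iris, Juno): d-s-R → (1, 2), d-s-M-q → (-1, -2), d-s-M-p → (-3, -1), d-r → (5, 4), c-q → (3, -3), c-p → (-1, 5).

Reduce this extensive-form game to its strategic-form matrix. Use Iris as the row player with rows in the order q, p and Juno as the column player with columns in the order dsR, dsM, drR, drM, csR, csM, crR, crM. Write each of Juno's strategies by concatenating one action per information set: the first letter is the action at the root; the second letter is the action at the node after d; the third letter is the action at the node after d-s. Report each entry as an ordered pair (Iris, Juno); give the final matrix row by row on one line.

q: (1,2) (-1,-2) (5,4) (5,4) (3,-3) (3,-3) (3,-3) (3,-3) | p: (1,2) (-3,-1) (5,4) (5,4) (-1,5) (-1,5) (-1,5) (-1,5)

Row q: dsR→(1,2), dsM→(-1,-2), drR→(5,4), drM→(5,4), csR→(3,-3), csM→(3,-3), crR→(3,-3), crM→(3,-3)
Row p: dsR→(1,2), dsM→(-3,-1), drR→(5,4), drM→(5,4), csR→(-1,5), csM→(-1,5), crR→(-1,5), crM→(-1,5)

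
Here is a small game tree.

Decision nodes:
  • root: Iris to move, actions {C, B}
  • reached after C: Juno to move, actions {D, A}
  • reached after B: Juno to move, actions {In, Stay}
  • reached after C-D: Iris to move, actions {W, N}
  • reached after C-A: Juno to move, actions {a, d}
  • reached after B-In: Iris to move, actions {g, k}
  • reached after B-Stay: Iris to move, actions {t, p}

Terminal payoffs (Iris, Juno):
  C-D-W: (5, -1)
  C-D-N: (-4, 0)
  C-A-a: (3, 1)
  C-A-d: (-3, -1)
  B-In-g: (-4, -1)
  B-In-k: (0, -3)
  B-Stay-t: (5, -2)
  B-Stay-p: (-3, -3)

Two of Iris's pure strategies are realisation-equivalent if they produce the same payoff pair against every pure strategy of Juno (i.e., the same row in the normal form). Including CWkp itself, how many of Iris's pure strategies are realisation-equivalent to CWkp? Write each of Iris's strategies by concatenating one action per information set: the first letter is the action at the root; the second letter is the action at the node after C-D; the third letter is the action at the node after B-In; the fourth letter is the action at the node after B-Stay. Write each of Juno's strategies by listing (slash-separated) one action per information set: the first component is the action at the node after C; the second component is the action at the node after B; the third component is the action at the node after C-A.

Row for CWkp (columns D/In/a, D/In/d, D/Stay/a, D/Stay/d, A/In/a, A/In/d, A/Stay/a, A/Stay/d): (5,-1) (5,-1) (5,-1) (5,-1) (3,1) (-3,-1) (3,1) (-3,-1).
Under CWkp, Iris's choice at the node after B-In and at the node after B-Stay can never be reached regardless of what Juno does, so varying those choices leaves every outcome unchanged.
Holding the reachable choices fixed and varying the unreachable ones freely already gives 2 × 2 = 4 equivalent strategies.
No other strategy reproduces this row, so those 4 are the full class: CWgt, CWgp, CWkt, CWkp.

4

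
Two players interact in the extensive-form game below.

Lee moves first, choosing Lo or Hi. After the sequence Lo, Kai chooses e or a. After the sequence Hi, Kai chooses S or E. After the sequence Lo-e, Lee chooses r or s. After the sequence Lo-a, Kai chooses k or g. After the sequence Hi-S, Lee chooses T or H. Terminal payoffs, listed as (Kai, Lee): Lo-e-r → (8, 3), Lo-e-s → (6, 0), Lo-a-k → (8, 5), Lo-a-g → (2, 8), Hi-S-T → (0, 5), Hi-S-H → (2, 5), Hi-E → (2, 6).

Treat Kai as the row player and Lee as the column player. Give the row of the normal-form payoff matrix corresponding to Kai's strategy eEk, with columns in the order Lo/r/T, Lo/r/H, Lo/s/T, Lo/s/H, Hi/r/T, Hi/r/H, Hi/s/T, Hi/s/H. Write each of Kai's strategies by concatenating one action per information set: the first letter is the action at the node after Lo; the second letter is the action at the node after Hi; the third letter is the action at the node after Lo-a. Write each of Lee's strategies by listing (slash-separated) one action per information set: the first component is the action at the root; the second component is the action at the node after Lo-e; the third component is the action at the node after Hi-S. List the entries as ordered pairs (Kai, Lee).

(8,3) (8,3) (6,0) (6,0) (2,6) (2,6) (2,6) (2,6)

vs Lo/r/T: Lee plays Lo → Kai plays e at [Lo] → Lee plays r at [Lo-e] → (8, 3)
vs Lo/r/H: Lee plays Lo → Kai plays e at [Lo] → Lee plays r at [Lo-e] → (8, 3)
vs Lo/s/T: Lee plays Lo → Kai plays e at [Lo] → Lee plays s at [Lo-e] → (6, 0)
vs Lo/s/H: Lee plays Lo → Kai plays e at [Lo] → Lee plays s at [Lo-e] → (6, 0)
vs Hi/r/T: Lee plays Hi → Kai plays E at [Hi] → (2, 6)
vs Hi/r/H: Lee plays Hi → Kai plays E at [Hi] → (2, 6)
vs Hi/s/T: Lee plays Hi → Kai plays E at [Hi] → (2, 6)
vs Hi/s/H: Lee plays Hi → Kai plays E at [Hi] → (2, 6)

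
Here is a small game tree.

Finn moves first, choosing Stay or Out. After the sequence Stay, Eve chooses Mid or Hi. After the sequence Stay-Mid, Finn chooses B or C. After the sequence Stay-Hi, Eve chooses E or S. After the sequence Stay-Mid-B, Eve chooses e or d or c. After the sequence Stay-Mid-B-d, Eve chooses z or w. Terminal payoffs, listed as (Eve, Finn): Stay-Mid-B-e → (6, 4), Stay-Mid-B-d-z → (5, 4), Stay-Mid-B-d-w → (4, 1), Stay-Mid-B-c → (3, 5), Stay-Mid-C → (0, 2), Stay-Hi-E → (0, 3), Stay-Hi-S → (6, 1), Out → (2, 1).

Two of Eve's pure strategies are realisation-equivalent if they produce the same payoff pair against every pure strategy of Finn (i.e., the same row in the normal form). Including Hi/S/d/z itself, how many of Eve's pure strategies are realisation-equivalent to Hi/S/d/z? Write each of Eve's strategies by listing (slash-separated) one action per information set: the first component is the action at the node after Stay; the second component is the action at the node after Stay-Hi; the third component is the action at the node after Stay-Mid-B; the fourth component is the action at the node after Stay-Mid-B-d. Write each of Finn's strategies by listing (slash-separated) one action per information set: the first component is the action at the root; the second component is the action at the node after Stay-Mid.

Row for Hi/S/d/z (columns Stay/B, Stay/C, Out/B, Out/C): (6,1) (6,1) (2,1) (2,1).
Under Hi/S/d/z, Eve's choice at the node after Stay-Mid-B and at the node after Stay-Mid-B-d can never be reached regardless of what Finn does, so varying those choices leaves every outcome unchanged.
Holding the reachable choices fixed and varying the unreachable ones freely already gives 3 × 2 = 6 equivalent strategies.
No other strategy reproduces this row, so those 6 are the full class: Hi/S/e/z, Hi/S/e/w, Hi/S/d/z, Hi/S/d/w, Hi/S/c/z, Hi/S/c/w.

6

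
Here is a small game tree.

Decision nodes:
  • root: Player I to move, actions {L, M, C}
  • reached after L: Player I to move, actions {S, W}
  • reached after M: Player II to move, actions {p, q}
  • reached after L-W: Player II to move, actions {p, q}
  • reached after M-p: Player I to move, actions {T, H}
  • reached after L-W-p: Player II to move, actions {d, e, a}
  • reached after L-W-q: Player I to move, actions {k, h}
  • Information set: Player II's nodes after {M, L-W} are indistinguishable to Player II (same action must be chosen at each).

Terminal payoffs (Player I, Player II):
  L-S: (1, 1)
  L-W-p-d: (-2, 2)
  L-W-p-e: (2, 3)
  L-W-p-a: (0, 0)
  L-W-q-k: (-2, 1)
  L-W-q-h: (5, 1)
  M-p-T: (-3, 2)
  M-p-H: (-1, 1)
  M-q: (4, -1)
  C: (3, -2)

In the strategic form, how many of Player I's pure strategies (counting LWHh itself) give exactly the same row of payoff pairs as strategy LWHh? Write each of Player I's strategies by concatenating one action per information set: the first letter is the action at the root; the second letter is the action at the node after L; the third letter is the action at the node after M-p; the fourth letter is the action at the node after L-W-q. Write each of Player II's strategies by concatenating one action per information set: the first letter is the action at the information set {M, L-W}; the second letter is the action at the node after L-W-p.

Row for LWHh (columns pd, pe, pa, qd, qe, qa): (-2,2) (2,3) (0,0) (5,1) (5,1) (5,1).
Under LWHh, Player I's choice at the node after M-p can never be reached regardless of what Player II does, so varying those choices leaves every outcome unchanged.
Holding the reachable choices fixed and varying the unreachable one freely already gives 2 equivalent strategies.
No other strategy reproduces this row, so those 2 are the full class: LWTh, LWHh.

2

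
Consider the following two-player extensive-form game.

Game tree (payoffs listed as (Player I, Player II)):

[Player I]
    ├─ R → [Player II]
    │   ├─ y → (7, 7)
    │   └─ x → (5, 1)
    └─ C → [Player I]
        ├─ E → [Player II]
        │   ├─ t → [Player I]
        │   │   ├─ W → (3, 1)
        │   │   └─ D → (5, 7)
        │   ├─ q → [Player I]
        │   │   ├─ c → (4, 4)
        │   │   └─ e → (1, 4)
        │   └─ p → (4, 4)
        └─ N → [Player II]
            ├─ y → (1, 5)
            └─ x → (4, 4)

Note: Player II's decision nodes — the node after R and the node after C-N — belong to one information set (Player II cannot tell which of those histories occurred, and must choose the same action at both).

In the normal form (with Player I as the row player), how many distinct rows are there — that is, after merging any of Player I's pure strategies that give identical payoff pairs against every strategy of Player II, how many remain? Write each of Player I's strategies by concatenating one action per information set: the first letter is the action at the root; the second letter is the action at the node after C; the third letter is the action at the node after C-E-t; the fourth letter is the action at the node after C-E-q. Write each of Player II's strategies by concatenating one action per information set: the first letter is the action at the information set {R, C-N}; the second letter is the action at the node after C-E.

6

Player I has 16 pure strategies: REWc, REWe, REDc, REDe, RNWc, RNWe, RNDc, RNDe, CEWc, CEWe, CEDc, CEDe, CNWc, CNWe, CNDc, CNDe. Columns: yt, yq, yp, xt, xq, xp.
{REWc, REWe, REDc, REDe, RNWc, RNWe, RNDc, RNDe} → row (7,7) (7,7) (7,7) (5,1) (5,1) (5,1)
{CEWc} → row (3,1) (4,4) (4,4) (3,1) (4,4) (4,4)
{CEWe} → row (3,1) (1,4) (4,4) (3,1) (1,4) (4,4)
{CEDc} → row (5,7) (4,4) (4,4) (5,7) (4,4) (4,4)
{CEDe} → row (5,7) (1,4) (4,4) (5,7) (1,4) (4,4)
{CNWc, CNWe, CNDc, CNDe} → row (1,5) (1,5) (1,5) (4,4) (4,4) (4,4)
That's 6 distinct rows out of 16 strategies.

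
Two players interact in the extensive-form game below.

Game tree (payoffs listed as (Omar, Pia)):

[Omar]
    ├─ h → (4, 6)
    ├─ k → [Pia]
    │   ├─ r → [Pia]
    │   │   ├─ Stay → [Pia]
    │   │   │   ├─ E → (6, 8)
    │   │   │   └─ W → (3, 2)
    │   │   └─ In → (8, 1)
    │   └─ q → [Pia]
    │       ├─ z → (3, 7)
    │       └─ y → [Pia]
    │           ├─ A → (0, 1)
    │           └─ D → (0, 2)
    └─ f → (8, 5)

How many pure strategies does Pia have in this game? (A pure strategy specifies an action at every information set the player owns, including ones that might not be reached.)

32

Pia owns the node after k with actions {r, q} — two choices.
Pia owns the node after k-r with actions {Stay, In} — two choices.
Pia owns the node after k-q with actions {z, y} — two choices.
Pia owns the node after k-r-Stay with actions {E, W} — two choices.
Pia owns the node after k-q-y with actions {A, D} — two choices.
A pure strategy fixes one action at each information set independently, so the count is the product 2 × 2 × 2 × 2 × 2 = 32.
(For reference, Omar has 3 pure strategies, giving a 32×3 normal-form matrix.)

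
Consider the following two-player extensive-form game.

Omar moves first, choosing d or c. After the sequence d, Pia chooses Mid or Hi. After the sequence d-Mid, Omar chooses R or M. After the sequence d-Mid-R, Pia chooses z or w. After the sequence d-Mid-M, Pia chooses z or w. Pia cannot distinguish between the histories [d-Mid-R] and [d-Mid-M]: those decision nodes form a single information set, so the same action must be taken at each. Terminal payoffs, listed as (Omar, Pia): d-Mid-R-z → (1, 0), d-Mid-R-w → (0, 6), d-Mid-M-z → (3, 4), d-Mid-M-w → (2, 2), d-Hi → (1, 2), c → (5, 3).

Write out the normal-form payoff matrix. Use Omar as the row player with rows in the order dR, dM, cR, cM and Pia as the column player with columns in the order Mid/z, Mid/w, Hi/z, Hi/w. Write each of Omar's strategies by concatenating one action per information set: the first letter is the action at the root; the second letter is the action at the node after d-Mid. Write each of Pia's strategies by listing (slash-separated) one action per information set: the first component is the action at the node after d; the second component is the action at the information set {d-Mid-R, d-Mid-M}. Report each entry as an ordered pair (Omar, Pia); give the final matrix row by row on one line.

        Mid/z    Mid/w     Hi/z     Hi/w
  dR    (1,0)    (0,6)    (1,2)    (1,2)
  dM    (3,4)    (2,2)    (1,2)    (1,2)
  cR    (5,3)    (5,3)    (5,3)    (5,3)
  cM    (5,3)    (5,3)    (5,3)    (5,3)

dR: (1,0) (0,6) (1,2) (1,2) | dM: (3,4) (2,2) (1,2) (1,2) | cR: (5,3) (5,3) (5,3) (5,3) | cM: (5,3) (5,3) (5,3) (5,3)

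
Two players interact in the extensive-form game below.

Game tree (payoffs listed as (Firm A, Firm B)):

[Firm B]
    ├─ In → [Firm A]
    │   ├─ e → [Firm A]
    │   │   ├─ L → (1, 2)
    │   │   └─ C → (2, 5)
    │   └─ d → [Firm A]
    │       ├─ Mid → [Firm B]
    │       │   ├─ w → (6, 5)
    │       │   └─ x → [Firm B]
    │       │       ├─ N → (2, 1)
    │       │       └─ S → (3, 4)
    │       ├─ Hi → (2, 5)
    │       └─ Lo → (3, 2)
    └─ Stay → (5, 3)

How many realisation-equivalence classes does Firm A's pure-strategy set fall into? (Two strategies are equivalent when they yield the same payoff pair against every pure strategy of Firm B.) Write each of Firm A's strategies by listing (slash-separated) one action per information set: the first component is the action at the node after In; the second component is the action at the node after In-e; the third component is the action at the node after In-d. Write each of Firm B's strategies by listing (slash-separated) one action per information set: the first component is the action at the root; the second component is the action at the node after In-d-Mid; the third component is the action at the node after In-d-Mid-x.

Firm A has 12 pure strategies: e/L/Mid, e/L/Hi, e/L/Lo, e/C/Mid, e/C/Hi, e/C/Lo, d/L/Mid, d/L/Hi, d/L/Lo, d/C/Mid, d/C/Hi, d/C/Lo. Columns: In/w/N, In/w/S, In/x/N, In/x/S, Stay/w/N, Stay/w/S, Stay/x/N, Stay/x/S.
{e/L/Mid, e/L/Hi, e/L/Lo} → row (1,2) (1,2) (1,2) (1,2) (5,3) (5,3) (5,3) (5,3)
{e/C/Mid, e/C/Hi, e/C/Lo, d/L/Hi, d/C/Hi} → row (2,5) (2,5) (2,5) (2,5) (5,3) (5,3) (5,3) (5,3)
{d/L/Mid, d/C/Mid} → row (6,5) (6,5) (2,1) (3,4) (5,3) (5,3) (5,3) (5,3)
{d/L/Lo, d/C/Lo} → row (3,2) (3,2) (3,2) (3,2) (5,3) (5,3) (5,3) (5,3)
That's 4 distinct rows out of 12 strategies.

4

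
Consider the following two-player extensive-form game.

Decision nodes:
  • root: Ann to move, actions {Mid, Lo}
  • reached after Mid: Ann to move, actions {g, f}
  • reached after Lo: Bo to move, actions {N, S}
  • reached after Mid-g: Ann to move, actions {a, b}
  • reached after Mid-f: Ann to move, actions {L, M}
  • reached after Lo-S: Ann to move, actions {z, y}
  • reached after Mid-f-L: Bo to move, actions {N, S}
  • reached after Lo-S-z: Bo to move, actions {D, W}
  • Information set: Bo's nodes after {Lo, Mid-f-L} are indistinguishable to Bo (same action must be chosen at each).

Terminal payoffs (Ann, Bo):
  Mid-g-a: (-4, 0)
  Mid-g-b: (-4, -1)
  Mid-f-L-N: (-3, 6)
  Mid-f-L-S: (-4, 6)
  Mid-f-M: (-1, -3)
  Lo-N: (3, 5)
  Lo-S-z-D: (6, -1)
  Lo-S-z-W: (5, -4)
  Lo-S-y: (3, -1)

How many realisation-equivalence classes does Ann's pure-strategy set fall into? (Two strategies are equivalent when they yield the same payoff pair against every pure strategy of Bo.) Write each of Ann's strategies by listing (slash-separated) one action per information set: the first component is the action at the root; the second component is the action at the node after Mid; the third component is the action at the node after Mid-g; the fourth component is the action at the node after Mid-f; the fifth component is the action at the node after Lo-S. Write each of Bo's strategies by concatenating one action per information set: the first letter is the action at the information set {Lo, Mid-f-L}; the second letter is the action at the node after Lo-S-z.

Ann has 32 pure strategies: Mid/g/a/L/z, Mid/g/a/L/y, Mid/g/a/M/z, Mid/g/a/M/y, Mid/g/b/L/z, Mid/g/b/L/y, Mid/g/b/M/z, Mid/g/b/M/y, Mid/f/a/L/z, Mid/f/a/L/y, Mid/f/a/M/z, Mid/f/a/M/y, Mid/f/b/L/z, Mid/f/b/L/y, Mid/f/b/M/z, Mid/f/b/M/y, Lo/g/a/L/z, Lo/g/a/L/y, Lo/g/a/M/z, Lo/g/a/M/y, Lo/g/b/L/z, Lo/g/b/L/y, Lo/g/b/M/z, Lo/g/b/M/y, Lo/f/a/L/z, Lo/f/a/L/y, Lo/f/a/M/z, Lo/f/a/M/y, Lo/f/b/L/z, Lo/f/b/L/y, Lo/f/b/M/z, Lo/f/b/M/y. Columns: ND, NW, SD, SW.
{Mid/g/a/L/z, Mid/g/a/L/y, Mid/g/a/M/z, Mid/g/a/M/y} → row (-4,0) (-4,0) (-4,0) (-4,0)
{Mid/g/b/L/z, Mid/g/b/L/y, Mid/g/b/M/z, Mid/g/b/M/y} → row (-4,-1) (-4,-1) (-4,-1) (-4,-1)
{Mid/f/a/L/z, Mid/f/a/L/y, Mid/f/b/L/z, Mid/f/b/L/y} → row (-3,6) (-3,6) (-4,6) (-4,6)
{Mid/f/a/M/z, Mid/f/a/M/y, Mid/f/b/M/z, Mid/f/b/M/y} → row (-1,-3) (-1,-3) (-1,-3) (-1,-3)
{Lo/g/a/L/z, Lo/g/a/M/z, Lo/g/b/L/z, Lo/g/b/M/z, Lo/f/a/L/z, Lo/f/a/M/z, Lo/f/b/L/z, Lo/f/b/M/z} → row (3,5) (3,5) (6,-1) (5,-4)
{Lo/g/a/L/y, Lo/g/a/M/y, Lo/g/b/L/y, Lo/g/b/M/y, Lo/f/a/L/y, Lo/f/a/M/y, Lo/f/b/L/y, Lo/f/b/M/y} → row (3,5) (3,5) (3,-1) (3,-1)
That's 6 distinct rows out of 32 strategies.

6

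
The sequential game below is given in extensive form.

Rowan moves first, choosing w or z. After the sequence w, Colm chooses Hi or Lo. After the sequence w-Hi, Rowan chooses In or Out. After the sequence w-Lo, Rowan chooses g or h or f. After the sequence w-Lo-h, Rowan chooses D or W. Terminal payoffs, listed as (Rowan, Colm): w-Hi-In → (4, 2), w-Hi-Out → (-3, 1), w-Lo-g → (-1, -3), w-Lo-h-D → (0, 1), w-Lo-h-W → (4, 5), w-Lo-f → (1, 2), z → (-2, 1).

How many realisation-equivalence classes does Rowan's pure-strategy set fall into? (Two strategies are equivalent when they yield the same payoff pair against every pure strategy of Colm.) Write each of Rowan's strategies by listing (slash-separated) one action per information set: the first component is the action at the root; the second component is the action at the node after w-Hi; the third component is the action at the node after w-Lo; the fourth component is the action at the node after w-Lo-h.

9

Rowan has 24 pure strategies: w/In/g/D, w/In/g/W, w/In/h/D, w/In/h/W, w/In/f/D, w/In/f/W, w/Out/g/D, w/Out/g/W, w/Out/h/D, w/Out/h/W, w/Out/f/D, w/Out/f/W, z/In/g/D, z/In/g/W, z/In/h/D, z/In/h/W, z/In/f/D, z/In/f/W, z/Out/g/D, z/Out/g/W, z/Out/h/D, z/Out/h/W, z/Out/f/D, z/Out/f/W. Columns: Hi, Lo.
{w/In/g/D, w/In/g/W} → row (4,2) (-1,-3)
{w/In/h/D} → row (4,2) (0,1)
{w/In/h/W} → row (4,2) (4,5)
{w/In/f/D, w/In/f/W} → row (4,2) (1,2)
{w/Out/g/D, w/Out/g/W} → row (-3,1) (-1,-3)
{w/Out/h/D} → row (-3,1) (0,1)
{w/Out/h/W} → row (-3,1) (4,5)
{w/Out/f/D, w/Out/f/W} → row (-3,1) (1,2)
{z/In/g/D, z/In/g/W, z/In/h/D, z/In/h/W, z/In/f/D, z/In/f/W, z/Out/g/D, z/Out/g/W, z/Out/h/D, z/Out/h/W, z/Out/f/D, z/Out/f/W} → row (-2,1) (-2,1)
That's 9 distinct rows out of 24 strategies.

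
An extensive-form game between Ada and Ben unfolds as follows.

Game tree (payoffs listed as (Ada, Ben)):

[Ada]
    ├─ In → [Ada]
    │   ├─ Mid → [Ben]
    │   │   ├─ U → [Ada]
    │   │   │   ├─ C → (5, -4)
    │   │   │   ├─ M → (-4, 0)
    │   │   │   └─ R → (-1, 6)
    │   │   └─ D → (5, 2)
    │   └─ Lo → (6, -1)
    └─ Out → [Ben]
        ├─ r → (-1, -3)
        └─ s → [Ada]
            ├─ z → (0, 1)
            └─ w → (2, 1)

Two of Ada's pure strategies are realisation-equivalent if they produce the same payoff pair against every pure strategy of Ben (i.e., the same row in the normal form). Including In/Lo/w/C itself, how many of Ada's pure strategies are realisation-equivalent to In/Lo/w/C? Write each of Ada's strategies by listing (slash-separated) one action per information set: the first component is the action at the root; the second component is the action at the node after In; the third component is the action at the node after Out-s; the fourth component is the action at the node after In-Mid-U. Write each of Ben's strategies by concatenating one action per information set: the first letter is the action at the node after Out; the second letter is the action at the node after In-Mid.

6

Row for In/Lo/w/C (columns rU, rD, sU, sD): (6,-1) (6,-1) (6,-1) (6,-1).
Under In/Lo/w/C, Ada's choice at the node after Out-s and at the node after In-Mid-U can never be reached regardless of what Ben does, so varying those choices leaves every outcome unchanged.
Holding the reachable choices fixed and varying the unreachable ones freely already gives 2 × 3 = 6 equivalent strategies.
No other strategy reproduces this row, so those 6 are the full class: In/Lo/z/C, In/Lo/z/M, In/Lo/z/R, In/Lo/w/C, In/Lo/w/M, In/Lo/w/R.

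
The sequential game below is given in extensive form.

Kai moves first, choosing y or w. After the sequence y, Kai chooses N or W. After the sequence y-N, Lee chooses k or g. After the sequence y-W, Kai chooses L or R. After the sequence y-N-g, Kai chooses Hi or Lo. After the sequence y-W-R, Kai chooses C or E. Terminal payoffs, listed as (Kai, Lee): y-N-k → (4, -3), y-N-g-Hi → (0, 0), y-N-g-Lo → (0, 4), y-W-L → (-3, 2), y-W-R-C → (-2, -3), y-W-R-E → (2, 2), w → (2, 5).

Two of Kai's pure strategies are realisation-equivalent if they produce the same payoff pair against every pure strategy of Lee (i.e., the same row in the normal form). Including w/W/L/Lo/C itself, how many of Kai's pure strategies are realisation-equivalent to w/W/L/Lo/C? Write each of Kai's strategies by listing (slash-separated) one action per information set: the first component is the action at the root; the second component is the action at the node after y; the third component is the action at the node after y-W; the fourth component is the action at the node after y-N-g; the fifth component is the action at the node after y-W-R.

Row for w/W/L/Lo/C (columns k, g): (2,5) (2,5).
Under w/W/L/Lo/C, Kai's choice at the node after y and at the node after y-W and at the node after y-N-g and at the node after y-W-R can never be reached regardless of what Lee does, so varying those choices leaves every outcome unchanged.
Holding the reachable choices fixed and varying the unreachable ones freely already gives 2 × 2 × 2 × 2 = 16 equivalent strategies.
No other strategy reproduces this row, so those 16 are the full class: w/N/L/Hi/C, w/N/L/Hi/E, w/N/L/Lo/C, w/N/L/Lo/E, w/N/R/Hi/C, w/N/R/Hi/E, w/N/R/Lo/C, w/N/R/Lo/E, w/W/L/Hi/C, w/W/L/Hi/E, w/W/L/Lo/C, w/W/L/Lo/E, w/W/R/Hi/C, w/W/R/Hi/E, w/W/R/Lo/C, w/W/R/Lo/E.

16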